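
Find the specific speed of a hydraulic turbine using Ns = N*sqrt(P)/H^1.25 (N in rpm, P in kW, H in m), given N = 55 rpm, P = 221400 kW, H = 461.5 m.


Ns = 55 * 221400^0.5 / 461.5^1.25 = 12.0986


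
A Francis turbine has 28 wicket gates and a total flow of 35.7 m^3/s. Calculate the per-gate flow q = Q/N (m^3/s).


q = 35.7 / 28 = 1.2750 m^3/s


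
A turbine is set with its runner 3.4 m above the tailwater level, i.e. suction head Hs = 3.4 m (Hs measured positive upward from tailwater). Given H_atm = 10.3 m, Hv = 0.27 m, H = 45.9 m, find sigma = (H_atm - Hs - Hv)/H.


sigma = (10.3 - 3.4 - 0.27) / 45.9 = 0.1444


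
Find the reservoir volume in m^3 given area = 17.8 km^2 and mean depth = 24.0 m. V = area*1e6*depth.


V = 17.8 * 1e6 * 24.0 = 4.2720e+08 m^3


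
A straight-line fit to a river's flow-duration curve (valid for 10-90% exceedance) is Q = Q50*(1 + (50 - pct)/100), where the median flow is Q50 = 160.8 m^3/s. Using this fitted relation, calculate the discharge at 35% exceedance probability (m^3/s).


Q = 160.8 * (1 + (50 - 35)/100) = 184.9200 m^3/s


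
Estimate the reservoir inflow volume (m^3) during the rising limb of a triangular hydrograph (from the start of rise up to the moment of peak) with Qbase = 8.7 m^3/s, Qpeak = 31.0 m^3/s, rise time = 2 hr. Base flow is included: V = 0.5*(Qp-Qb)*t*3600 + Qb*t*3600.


V = 0.5*(31.0 - 8.7)*2*3600 + 8.7*2*3600 = 142920.0000 m^3


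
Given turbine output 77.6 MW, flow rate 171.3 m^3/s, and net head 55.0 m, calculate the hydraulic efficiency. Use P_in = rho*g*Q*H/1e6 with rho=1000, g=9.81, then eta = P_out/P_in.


P_in = 1000 * 9.81 * 171.3 * 55.0 / 1e6 = 92.4249 MW
eta = 77.6 / 92.4249 = 0.8396


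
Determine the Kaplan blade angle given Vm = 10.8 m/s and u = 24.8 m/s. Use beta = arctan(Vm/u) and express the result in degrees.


beta = arctan(10.8 / 24.8) = 23.5323 degrees


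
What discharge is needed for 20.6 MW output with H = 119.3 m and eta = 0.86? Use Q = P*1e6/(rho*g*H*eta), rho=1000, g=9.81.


Q = 20.6 * 1e6 / (1000 * 9.81 * 119.3 * 0.86) = 20.4672 m^3/s


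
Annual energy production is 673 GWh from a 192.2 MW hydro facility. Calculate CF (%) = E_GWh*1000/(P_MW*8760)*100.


CF = 673 * 1000 / (192.2 * 8760) * 100 = 39.9722 %


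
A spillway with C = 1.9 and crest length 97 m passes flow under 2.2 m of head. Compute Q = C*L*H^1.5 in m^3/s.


Q = 1.9 * 97 * 2.2^1.5 = 601.3944 m^3/s


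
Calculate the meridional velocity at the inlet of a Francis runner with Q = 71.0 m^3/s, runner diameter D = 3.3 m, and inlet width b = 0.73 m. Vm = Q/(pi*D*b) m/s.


Vm = 71.0 / (pi * 3.3 * 0.73) = 9.3815 m/s


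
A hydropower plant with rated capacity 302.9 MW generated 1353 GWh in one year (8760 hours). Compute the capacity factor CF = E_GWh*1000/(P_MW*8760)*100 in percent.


CF = 1353 * 1000 / (302.9 * 8760) * 100 = 50.9911 %


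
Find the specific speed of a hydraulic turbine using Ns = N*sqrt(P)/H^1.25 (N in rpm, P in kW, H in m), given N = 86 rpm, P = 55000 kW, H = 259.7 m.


Ns = 86 * 55000^0.5 / 259.7^1.25 = 19.3459


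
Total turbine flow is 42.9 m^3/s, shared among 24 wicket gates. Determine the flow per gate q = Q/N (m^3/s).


q = 42.9 / 24 = 1.7875 m^3/s


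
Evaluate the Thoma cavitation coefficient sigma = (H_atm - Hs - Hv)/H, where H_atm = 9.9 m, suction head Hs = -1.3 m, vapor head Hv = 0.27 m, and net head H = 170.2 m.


sigma = (9.9 - (-1.3) - 0.27) / 170.2 = 0.0642


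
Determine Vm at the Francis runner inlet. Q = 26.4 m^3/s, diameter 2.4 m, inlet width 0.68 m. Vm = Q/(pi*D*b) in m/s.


Vm = 26.4 / (pi * 2.4 * 0.68) = 5.1491 m/s


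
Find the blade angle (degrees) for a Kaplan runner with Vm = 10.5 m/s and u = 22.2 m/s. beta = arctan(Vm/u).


beta = arctan(10.5 / 22.2) = 25.3129 degrees


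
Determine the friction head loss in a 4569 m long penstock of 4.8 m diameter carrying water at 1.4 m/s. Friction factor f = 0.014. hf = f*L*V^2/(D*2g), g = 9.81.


hf = 0.014 * 4569 * 1.4^2 / (4.8 * 2 * 9.81) = 1.3313 m


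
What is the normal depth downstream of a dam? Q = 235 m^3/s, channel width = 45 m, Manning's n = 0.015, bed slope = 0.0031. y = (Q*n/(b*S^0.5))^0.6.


y = (235 * 0.015 / (45 * 0.0031^0.5))^0.6 = 1.2273 m


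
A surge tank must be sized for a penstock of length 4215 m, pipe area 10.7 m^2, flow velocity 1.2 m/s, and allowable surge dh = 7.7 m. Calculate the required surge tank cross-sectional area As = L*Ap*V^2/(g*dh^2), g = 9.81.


As = 4215 * 10.7 * 1.2^2 / (9.81 * 7.7^2) = 111.6589 m^2


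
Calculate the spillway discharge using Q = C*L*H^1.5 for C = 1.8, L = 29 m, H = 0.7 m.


Q = 1.8 * 29 * 0.7^1.5 = 30.5716 m^3/s


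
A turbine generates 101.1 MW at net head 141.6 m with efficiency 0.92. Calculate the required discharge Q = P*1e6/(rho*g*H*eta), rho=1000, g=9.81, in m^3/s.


Q = 101.1 * 1e6 / (1000 * 9.81 * 141.6 * 0.92) = 79.1099 m^3/s


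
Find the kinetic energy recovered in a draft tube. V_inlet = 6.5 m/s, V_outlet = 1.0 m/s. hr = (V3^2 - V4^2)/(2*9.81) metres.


hr = (6.5^2 - 1.0^2) / (2*9.81) = 2.1024 m


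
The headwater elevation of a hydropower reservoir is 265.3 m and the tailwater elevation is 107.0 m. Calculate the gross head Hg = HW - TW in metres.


Hg = 265.3 - 107.0 = 158.3000 m


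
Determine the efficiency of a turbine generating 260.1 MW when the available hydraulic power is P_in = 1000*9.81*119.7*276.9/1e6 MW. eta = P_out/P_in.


P_in = 1000 * 9.81 * 119.7 * 276.9 / 1e6 = 325.1518 MW
eta = 260.1 / 325.1518 = 0.7999


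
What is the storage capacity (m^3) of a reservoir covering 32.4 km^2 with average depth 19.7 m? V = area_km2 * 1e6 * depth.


V = 32.4 * 1e6 * 19.7 = 6.3828e+08 m^3


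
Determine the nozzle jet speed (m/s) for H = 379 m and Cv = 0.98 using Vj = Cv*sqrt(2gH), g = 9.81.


Vj = 0.98 * sqrt(2*9.81*379) = 84.5075 m/s


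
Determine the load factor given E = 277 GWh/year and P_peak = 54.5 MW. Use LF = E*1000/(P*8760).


LF = 277 * 1000 / (54.5 * 8760) = 0.5802


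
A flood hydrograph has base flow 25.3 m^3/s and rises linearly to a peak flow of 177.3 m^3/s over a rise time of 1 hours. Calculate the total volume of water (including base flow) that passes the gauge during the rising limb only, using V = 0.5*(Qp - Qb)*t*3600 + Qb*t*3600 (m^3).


V = 0.5*(177.3 - 25.3)*1*3600 + 25.3*1*3600 = 364680.0000 m^3


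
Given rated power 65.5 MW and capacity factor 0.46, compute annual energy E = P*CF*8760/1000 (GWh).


E = 65.5 * 0.46 * 8760 / 1000 = 263.9388 GWh


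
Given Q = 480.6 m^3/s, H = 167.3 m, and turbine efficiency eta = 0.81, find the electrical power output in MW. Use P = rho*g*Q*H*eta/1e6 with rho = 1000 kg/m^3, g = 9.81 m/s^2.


P = 1000 * 9.81 * 480.6 * 167.3 * 0.81 / 1e6 = 638.9012 MW


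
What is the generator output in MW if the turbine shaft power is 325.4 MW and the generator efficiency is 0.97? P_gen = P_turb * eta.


P_gen = 325.4 * 0.97 = 315.6380 MW


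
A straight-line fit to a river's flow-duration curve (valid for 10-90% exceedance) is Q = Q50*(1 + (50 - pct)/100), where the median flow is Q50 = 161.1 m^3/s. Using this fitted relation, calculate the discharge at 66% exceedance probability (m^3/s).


Q = 161.1 * (1 + (50 - 66)/100) = 135.3240 m^3/s


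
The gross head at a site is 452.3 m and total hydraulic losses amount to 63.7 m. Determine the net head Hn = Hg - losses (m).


Hn = 452.3 - 63.7 = 388.6000 m


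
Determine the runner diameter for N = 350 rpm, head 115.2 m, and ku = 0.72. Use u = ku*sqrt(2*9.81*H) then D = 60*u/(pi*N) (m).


u = 0.72 * sqrt(2*9.81*115.2) = 34.2301 m/s
D = 60 * 34.2301 / (pi * 350) = 1.8678 m


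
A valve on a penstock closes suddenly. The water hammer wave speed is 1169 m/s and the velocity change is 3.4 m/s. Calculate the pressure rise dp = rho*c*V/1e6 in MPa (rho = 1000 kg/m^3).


dp = 1000 * 1169 * 3.4 / 1e6 = 3.9746 MPa


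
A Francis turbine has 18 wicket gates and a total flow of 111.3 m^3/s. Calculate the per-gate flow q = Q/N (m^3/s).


q = 111.3 / 18 = 6.1833 m^3/s


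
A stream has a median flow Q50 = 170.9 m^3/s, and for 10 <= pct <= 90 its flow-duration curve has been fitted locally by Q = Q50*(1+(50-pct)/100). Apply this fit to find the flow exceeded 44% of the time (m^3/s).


Q = 170.9 * (1 + (50 - 44)/100) = 181.1540 m^3/s


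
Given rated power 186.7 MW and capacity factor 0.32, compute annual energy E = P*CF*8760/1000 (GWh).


E = 186.7 * 0.32 * 8760 / 1000 = 523.3574 GWh


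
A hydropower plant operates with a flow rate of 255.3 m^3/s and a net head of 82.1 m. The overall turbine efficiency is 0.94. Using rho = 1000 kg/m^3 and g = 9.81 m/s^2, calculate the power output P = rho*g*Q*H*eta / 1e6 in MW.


P = 1000 * 9.81 * 255.3 * 82.1 * 0.94 / 1e6 = 193.2817 MW


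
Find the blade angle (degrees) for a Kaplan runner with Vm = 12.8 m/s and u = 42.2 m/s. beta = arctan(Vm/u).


beta = arctan(12.8 / 42.2) = 16.8735 degrees


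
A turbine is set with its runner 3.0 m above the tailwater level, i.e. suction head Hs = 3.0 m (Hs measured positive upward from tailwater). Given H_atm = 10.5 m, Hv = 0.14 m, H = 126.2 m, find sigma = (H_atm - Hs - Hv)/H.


sigma = (10.5 - 3.0 - 0.14) / 126.2 = 0.0583


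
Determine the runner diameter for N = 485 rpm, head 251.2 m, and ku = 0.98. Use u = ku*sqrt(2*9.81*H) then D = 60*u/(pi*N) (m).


u = 0.98 * sqrt(2*9.81*251.2) = 68.7995 m/s
D = 60 * 68.7995 / (pi * 485) = 2.7092 m


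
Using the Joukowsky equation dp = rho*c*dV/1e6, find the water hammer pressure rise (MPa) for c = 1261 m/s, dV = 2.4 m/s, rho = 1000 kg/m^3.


dp = 1000 * 1261 * 2.4 / 1e6 = 3.0264 MPa


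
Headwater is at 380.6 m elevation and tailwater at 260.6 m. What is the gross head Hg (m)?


Hg = 380.6 - 260.6 = 120.0000 m


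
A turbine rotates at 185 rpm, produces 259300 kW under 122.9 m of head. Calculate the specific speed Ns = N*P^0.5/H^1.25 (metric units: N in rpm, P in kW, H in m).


Ns = 185 * 259300^0.5 / 122.9^1.25 = 230.2147


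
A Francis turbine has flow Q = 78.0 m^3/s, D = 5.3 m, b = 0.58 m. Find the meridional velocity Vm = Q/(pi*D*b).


Vm = 78.0 / (pi * 5.3 * 0.58) = 8.0768 m/s


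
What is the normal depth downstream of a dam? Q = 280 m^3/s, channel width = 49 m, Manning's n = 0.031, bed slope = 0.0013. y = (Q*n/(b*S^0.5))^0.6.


y = (280 * 0.031 / (49 * 0.0013^0.5))^0.6 = 2.5990 m


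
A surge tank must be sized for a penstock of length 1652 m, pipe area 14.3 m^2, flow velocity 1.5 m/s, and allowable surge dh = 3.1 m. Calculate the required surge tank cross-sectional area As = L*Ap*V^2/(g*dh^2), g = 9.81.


As = 1652 * 14.3 * 1.5^2 / (9.81 * 3.1^2) = 563.8145 m^2


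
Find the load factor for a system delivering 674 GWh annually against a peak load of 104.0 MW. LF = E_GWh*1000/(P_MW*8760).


LF = 674 * 1000 / (104.0 * 8760) = 0.7398


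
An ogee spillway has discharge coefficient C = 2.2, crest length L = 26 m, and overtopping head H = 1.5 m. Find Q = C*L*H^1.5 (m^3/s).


Q = 2.2 * 26 * 1.5^1.5 = 105.0831 m^3/s


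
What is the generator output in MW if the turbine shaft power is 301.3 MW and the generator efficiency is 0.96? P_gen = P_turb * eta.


P_gen = 301.3 * 0.96 = 289.2480 MW


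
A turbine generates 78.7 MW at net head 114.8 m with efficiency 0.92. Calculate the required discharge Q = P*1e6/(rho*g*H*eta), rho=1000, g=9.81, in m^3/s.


Q = 78.7 * 1e6 / (1000 * 9.81 * 114.8 * 0.92) = 75.9584 m^3/s


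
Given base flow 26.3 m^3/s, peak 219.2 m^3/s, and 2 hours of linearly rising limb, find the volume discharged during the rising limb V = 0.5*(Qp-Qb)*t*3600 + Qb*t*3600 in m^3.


V = 0.5*(219.2 - 26.3)*2*3600 + 26.3*2*3600 = 883800.0000 m^3


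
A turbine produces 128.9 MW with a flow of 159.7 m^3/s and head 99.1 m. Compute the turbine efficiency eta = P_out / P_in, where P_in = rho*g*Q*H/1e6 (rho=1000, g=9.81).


P_in = 1000 * 9.81 * 159.7 * 99.1 / 1e6 = 155.2557 MW
eta = 128.9 / 155.2557 = 0.8302


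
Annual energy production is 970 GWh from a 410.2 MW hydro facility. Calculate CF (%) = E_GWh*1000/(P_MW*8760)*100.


CF = 970 * 1000 / (410.2 * 8760) * 100 = 26.9943 %


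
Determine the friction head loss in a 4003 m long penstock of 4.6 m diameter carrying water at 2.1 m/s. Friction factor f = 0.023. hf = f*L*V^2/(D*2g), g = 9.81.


hf = 0.023 * 4003 * 2.1^2 / (4.6 * 2 * 9.81) = 4.4988 m


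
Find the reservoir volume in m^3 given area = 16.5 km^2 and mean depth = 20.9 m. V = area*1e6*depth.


V = 16.5 * 1e6 * 20.9 = 3.4485e+08 m^3


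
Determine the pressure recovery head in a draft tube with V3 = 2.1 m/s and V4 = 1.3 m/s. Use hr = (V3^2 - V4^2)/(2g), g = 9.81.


hr = (2.1^2 - 1.3^2) / (2*9.81) = 0.1386 m


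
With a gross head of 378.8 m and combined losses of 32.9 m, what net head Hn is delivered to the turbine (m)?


Hn = 378.8 - 32.9 = 345.9000 m


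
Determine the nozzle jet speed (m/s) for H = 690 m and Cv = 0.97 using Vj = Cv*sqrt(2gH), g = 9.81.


Vj = 0.97 * sqrt(2*9.81*690) = 112.8615 m/s


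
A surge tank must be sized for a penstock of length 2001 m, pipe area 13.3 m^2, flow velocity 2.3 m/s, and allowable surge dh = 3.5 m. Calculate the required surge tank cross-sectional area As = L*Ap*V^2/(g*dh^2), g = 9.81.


As = 2001 * 13.3 * 2.3^2 / (9.81 * 3.5^2) = 1171.5189 m^2


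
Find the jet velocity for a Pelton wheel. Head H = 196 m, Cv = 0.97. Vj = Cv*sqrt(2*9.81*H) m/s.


Vj = 0.97 * sqrt(2*9.81*196) = 60.1519 m/s


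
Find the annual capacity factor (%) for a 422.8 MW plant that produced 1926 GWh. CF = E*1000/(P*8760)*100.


CF = 1926 * 1000 / (422.8 * 8760) * 100 = 52.0017 %


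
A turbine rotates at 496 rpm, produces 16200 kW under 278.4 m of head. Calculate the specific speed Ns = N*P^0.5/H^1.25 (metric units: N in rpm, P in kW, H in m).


Ns = 496 * 16200^0.5 / 278.4^1.25 = 55.5140


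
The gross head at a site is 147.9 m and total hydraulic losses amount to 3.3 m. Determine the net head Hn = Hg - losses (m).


Hn = 147.9 - 3.3 = 144.6000 m


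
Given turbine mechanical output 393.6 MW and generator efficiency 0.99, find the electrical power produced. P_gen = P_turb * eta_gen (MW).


P_gen = 393.6 * 0.99 = 389.6640 MW


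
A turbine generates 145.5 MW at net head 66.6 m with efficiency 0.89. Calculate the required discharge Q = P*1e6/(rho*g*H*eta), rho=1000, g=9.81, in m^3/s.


Q = 145.5 * 1e6 / (1000 * 9.81 * 66.6 * 0.89) = 250.2245 m^3/s


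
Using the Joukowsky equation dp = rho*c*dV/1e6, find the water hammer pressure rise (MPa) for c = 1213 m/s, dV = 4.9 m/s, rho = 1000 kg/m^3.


dp = 1000 * 1213 * 4.9 / 1e6 = 5.9437 MPa


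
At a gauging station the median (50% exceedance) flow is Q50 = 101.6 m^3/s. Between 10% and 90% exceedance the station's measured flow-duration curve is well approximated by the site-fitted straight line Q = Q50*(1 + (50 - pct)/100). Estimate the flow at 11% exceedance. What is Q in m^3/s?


Q = 101.6 * (1 + (50 - 11)/100) = 141.2240 m^3/s


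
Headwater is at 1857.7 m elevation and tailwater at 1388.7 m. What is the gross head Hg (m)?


Hg = 1857.7 - 1388.7 = 469.0000 m


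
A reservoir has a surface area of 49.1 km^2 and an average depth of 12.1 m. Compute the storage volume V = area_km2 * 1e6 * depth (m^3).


V = 49.1 * 1e6 * 12.1 = 5.9411e+08 m^3


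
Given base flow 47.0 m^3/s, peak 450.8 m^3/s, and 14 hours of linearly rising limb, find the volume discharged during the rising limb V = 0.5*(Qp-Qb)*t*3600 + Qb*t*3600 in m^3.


V = 0.5*(450.8 - 47.0)*14*3600 + 47.0*14*3600 = 1.2545e+07 m^3


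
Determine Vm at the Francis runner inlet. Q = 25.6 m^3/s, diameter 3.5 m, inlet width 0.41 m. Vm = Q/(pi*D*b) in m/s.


Vm = 25.6 / (pi * 3.5 * 0.41) = 5.6786 m/s


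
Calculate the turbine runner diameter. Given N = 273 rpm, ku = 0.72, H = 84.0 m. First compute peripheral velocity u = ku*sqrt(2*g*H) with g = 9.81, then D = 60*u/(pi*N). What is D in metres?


u = 0.72 * sqrt(2*9.81*84.0) = 29.2295 m/s
D = 60 * 29.2295 / (pi * 273) = 2.0448 m


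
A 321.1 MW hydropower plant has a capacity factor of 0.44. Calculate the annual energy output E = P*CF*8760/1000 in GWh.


E = 321.1 * 0.44 * 8760 / 1000 = 1237.6478 GWh


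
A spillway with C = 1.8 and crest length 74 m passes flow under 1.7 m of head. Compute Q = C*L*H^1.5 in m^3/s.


Q = 1.8 * 74 * 1.7^1.5 = 295.2416 m^3/s


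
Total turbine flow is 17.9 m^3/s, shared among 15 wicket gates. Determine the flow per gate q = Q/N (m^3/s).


q = 17.9 / 15 = 1.1933 m^3/s


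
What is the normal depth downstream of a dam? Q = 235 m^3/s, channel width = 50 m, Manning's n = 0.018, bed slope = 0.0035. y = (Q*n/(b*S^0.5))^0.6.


y = (235 * 0.018 / (50 * 0.0035^0.5))^0.6 = 1.2394 m


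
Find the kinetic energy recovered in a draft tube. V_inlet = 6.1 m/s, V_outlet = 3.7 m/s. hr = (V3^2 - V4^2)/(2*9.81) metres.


hr = (6.1^2 - 3.7^2) / (2*9.81) = 1.1988 m


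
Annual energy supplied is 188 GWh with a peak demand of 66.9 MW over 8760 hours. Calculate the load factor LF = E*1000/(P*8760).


LF = 188 * 1000 / (66.9 * 8760) = 0.3208


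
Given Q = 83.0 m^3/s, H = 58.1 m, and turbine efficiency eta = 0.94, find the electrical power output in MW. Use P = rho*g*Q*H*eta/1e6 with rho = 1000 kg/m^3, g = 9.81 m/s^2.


P = 1000 * 9.81 * 83.0 * 58.1 * 0.94 / 1e6 = 44.4684 MW


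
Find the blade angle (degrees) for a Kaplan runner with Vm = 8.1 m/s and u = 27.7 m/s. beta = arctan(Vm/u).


beta = arctan(8.1 / 27.7) = 16.2999 degrees


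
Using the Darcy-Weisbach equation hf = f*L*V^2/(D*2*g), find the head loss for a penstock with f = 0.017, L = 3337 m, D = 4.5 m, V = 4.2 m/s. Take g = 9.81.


hf = 0.017 * 3337 * 4.2^2 / (4.5 * 2 * 9.81) = 11.3342 m


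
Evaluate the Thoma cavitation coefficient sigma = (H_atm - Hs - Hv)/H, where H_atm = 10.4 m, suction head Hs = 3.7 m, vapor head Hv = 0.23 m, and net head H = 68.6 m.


sigma = (10.4 - 3.7 - 0.23) / 68.6 = 0.0943


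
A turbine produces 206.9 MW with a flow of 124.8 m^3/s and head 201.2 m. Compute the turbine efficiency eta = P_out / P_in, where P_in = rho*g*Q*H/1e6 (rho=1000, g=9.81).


P_in = 1000 * 9.81 * 124.8 * 201.2 / 1e6 = 246.3267 MW
eta = 206.9 / 246.3267 = 0.8399


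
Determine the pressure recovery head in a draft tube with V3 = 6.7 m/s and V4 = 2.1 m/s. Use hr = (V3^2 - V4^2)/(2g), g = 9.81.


hr = (6.7^2 - 2.1^2) / (2*9.81) = 2.0632 m


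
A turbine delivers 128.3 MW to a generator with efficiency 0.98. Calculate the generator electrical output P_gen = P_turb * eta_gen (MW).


P_gen = 128.3 * 0.98 = 125.7340 MW


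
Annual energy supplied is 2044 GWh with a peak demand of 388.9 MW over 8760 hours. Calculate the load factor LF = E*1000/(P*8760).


LF = 2044 * 1000 / (388.9 * 8760) = 0.6000


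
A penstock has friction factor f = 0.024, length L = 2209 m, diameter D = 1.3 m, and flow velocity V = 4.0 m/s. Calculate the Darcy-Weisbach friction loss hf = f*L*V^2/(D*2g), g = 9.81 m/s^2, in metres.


hf = 0.024 * 2209 * 4.0^2 / (1.3 * 2 * 9.81) = 33.2571 m


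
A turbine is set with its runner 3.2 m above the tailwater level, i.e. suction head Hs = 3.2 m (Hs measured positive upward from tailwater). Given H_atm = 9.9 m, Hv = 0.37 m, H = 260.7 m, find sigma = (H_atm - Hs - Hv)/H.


sigma = (9.9 - 3.2 - 0.37) / 260.7 = 0.0243


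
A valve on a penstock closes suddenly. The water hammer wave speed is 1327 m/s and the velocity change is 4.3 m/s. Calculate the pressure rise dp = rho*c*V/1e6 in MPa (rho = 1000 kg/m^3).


dp = 1000 * 1327 * 4.3 / 1e6 = 5.7061 MPa


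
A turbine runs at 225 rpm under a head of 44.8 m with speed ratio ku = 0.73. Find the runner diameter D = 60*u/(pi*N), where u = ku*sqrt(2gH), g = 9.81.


u = 0.73 * sqrt(2*9.81*44.8) = 21.6427 m/s
D = 60 * 21.6427 / (pi * 225) = 1.8371 m


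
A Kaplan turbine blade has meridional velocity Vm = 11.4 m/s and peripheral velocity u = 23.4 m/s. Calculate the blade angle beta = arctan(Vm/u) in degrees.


beta = arctan(11.4 / 23.4) = 25.9744 degrees


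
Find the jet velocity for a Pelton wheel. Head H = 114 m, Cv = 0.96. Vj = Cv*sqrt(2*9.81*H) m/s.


Vj = 0.96 * sqrt(2*9.81*114) = 45.4018 m/s


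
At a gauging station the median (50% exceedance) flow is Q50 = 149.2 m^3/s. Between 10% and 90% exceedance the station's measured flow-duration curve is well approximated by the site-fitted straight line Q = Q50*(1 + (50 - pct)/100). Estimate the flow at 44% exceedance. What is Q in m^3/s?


Q = 149.2 * (1 + (50 - 44)/100) = 158.1520 m^3/s


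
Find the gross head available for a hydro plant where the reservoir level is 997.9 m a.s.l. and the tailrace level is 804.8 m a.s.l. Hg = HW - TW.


Hg = 997.9 - 804.8 = 193.1000 m


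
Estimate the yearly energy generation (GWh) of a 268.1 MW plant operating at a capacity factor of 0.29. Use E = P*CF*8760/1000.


E = 268.1 * 0.29 * 8760 / 1000 = 681.0812 GWh


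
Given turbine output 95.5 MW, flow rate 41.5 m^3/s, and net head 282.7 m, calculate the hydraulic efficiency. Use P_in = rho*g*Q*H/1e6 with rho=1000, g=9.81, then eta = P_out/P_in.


P_in = 1000 * 9.81 * 41.5 * 282.7 / 1e6 = 115.0914 MW
eta = 95.5 / 115.0914 = 0.8298


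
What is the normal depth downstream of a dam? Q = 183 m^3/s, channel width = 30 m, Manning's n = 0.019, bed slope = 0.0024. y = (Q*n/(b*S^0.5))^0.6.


y = (183 * 0.019 / (30 * 0.0024^0.5))^0.6 = 1.6764 m


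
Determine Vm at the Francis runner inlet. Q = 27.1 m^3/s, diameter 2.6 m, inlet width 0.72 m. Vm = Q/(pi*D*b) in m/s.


Vm = 27.1 / (pi * 2.6 * 0.72) = 4.6080 m/s


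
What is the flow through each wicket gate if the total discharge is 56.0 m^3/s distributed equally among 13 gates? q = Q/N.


q = 56.0 / 13 = 4.3077 m^3/s


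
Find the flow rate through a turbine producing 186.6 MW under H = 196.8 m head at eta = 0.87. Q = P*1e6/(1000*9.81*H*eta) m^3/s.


Q = 186.6 * 1e6 / (1000 * 9.81 * 196.8 * 0.87) = 111.0960 m^3/s


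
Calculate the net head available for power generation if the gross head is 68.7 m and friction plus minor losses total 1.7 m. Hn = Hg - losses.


Hn = 68.7 - 1.7 = 67.0000 m


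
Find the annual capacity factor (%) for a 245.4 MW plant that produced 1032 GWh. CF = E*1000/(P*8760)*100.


CF = 1032 * 1000 / (245.4 * 8760) * 100 = 48.0066 %


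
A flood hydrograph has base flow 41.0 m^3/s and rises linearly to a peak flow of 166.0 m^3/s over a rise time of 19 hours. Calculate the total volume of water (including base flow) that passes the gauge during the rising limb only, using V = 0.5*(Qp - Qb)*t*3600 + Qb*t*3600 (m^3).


V = 0.5*(166.0 - 41.0)*19*3600 + 41.0*19*3600 = 7.0794e+06 m^3


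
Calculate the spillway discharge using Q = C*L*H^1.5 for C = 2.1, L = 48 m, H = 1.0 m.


Q = 2.1 * 48 * 1.0^1.5 = 100.8000 m^3/s


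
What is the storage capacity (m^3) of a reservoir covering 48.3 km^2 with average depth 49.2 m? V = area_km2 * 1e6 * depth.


V = 48.3 * 1e6 * 49.2 = 2.3764e+09 m^3


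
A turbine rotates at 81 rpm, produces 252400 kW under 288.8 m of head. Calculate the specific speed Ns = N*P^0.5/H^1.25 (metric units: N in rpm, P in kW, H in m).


Ns = 81 * 252400^0.5 / 288.8^1.25 = 34.1809


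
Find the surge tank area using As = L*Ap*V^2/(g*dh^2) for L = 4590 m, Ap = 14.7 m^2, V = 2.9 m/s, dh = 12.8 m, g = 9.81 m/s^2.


As = 4590 * 14.7 * 2.9^2 / (9.81 * 12.8^2) = 353.0507 m^2


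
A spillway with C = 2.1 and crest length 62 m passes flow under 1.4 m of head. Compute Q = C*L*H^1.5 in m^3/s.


Q = 2.1 * 62 * 1.4^1.5 = 215.6766 m^3/s


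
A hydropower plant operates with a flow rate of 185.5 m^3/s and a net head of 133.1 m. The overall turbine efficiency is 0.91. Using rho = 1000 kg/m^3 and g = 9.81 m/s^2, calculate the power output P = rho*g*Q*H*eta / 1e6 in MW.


P = 1000 * 9.81 * 185.5 * 133.1 * 0.91 / 1e6 = 220.4105 MW


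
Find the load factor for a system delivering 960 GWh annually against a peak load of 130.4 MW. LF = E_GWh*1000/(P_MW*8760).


LF = 960 * 1000 / (130.4 * 8760) = 0.8404


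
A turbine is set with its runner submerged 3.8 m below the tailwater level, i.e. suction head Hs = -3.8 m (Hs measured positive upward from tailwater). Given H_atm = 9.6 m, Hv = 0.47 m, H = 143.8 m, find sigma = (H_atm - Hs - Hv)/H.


sigma = (9.6 - (-3.8) - 0.47) / 143.8 = 0.0899


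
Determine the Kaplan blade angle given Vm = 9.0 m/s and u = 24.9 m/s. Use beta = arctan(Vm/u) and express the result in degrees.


beta = arctan(9.0 / 24.9) = 19.8722 degrees


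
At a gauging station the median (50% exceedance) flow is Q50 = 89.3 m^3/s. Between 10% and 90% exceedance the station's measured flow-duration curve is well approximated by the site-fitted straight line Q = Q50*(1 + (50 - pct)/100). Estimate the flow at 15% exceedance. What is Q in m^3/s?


Q = 89.3 * (1 + (50 - 15)/100) = 120.5550 m^3/s


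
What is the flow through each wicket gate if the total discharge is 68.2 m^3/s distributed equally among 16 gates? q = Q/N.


q = 68.2 / 16 = 4.2625 m^3/s


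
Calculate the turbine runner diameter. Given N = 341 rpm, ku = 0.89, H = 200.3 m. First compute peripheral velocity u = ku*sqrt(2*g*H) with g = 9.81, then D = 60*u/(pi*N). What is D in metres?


u = 0.89 * sqrt(2*9.81*200.3) = 55.7930 m/s
D = 60 * 55.7930 / (pi * 341) = 3.1248 m


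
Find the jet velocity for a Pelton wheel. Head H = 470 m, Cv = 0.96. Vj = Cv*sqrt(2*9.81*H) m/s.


Vj = 0.96 * sqrt(2*9.81*470) = 92.1870 m/s


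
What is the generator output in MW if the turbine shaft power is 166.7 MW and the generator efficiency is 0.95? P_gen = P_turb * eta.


P_gen = 166.7 * 0.95 = 158.3650 MW


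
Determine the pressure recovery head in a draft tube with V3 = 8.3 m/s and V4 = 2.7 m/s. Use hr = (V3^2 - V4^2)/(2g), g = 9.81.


hr = (8.3^2 - 2.7^2) / (2*9.81) = 3.1397 m


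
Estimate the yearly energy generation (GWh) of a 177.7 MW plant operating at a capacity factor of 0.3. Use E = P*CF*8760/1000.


E = 177.7 * 0.3 * 8760 / 1000 = 466.9956 GWh


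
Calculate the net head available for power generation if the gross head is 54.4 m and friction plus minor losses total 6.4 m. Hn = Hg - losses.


Hn = 54.4 - 6.4 = 48.0000 m


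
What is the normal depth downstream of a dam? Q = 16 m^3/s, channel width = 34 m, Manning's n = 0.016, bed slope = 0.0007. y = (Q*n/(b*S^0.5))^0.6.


y = (16 * 0.016 / (34 * 0.0007^0.5))^0.6 = 0.4705 m


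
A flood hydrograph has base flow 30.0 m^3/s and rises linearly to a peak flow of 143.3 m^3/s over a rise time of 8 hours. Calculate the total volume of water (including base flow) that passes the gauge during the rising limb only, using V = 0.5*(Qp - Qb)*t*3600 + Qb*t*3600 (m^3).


V = 0.5*(143.3 - 30.0)*8*3600 + 30.0*8*3600 = 2.4955e+06 m^3


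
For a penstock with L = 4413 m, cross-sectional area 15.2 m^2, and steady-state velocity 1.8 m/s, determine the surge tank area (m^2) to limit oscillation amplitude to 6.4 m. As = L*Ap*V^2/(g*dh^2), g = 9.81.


As = 4413 * 15.2 * 1.8^2 / (9.81 * 6.4^2) = 540.8708 m^2


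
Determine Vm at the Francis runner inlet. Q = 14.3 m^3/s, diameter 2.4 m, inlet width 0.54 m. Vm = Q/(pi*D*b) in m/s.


Vm = 14.3 / (pi * 2.4 * 0.54) = 3.5122 m/s


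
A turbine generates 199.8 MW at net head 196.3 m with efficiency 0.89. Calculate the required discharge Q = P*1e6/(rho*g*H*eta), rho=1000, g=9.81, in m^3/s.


Q = 199.8 * 1e6 / (1000 * 9.81 * 196.3 * 0.89) = 116.5779 m^3/s


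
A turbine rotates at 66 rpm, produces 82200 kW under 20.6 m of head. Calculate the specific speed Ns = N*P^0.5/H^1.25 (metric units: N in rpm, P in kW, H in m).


Ns = 66 * 82200^0.5 / 20.6^1.25 = 431.1673


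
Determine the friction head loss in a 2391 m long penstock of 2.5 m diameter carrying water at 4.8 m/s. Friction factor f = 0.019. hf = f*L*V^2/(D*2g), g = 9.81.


hf = 0.019 * 2391 * 4.8^2 / (2.5 * 2 * 9.81) = 21.3391 m


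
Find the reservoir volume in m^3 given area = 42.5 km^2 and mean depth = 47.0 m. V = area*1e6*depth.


V = 42.5 * 1e6 * 47.0 = 1.9975e+09 m^3


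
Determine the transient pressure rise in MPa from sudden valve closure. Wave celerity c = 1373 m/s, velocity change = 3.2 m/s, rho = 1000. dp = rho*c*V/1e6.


dp = 1000 * 1373 * 3.2 / 1e6 = 4.3936 MPa


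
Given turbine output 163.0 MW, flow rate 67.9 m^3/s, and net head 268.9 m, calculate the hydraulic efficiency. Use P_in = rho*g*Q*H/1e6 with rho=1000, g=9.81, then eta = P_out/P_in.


P_in = 1000 * 9.81 * 67.9 * 268.9 / 1e6 = 179.1140 MW
eta = 163.0 / 179.1140 = 0.9100


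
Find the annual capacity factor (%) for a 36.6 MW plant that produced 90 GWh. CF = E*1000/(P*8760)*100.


CF = 90 * 1000 / (36.6 * 8760) * 100 = 28.0710 %


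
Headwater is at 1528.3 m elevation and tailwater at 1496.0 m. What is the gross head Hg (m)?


Hg = 1528.3 - 1496.0 = 32.3000 m


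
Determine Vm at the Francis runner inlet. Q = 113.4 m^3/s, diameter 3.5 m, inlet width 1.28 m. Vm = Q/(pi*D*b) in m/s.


Vm = 113.4 / (pi * 3.5 * 1.28) = 8.0572 m/s


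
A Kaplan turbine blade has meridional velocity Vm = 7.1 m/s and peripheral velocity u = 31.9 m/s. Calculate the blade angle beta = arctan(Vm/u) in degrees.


beta = arctan(7.1 / 31.9) = 12.5478 degrees


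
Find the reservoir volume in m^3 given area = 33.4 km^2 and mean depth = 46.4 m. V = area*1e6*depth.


V = 33.4 * 1e6 * 46.4 = 1.5498e+09 m^3


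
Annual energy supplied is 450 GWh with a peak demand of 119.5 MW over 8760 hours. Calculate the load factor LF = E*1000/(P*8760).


LF = 450 * 1000 / (119.5 * 8760) = 0.4299


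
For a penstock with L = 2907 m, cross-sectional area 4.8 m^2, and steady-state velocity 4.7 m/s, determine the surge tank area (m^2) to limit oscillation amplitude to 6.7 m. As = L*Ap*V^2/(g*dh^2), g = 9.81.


As = 2907 * 4.8 * 4.7^2 / (9.81 * 6.7^2) = 699.9441 m^2


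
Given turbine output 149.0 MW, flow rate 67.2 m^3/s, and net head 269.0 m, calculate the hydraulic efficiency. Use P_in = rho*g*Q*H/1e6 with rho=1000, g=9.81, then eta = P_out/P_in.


P_in = 1000 * 9.81 * 67.2 * 269.0 / 1e6 = 177.3334 MW
eta = 149.0 / 177.3334 = 0.8402


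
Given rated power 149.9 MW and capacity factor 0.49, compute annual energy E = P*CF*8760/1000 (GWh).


E = 149.9 * 0.49 * 8760 / 1000 = 643.4308 GWh


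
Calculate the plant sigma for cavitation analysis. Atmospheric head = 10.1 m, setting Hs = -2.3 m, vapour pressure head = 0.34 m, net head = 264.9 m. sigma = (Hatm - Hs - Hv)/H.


sigma = (10.1 - (-2.3) - 0.34) / 264.9 = 0.0455


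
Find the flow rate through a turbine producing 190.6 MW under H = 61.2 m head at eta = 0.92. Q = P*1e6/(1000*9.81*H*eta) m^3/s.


Q = 190.6 * 1e6 / (1000 * 9.81 * 61.2 * 0.92) = 345.0759 m^3/s


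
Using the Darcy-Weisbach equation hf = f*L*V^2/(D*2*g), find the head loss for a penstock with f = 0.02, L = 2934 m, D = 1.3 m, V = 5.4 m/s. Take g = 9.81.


hf = 0.02 * 2934 * 5.4^2 / (1.3 * 2 * 9.81) = 67.0865 m


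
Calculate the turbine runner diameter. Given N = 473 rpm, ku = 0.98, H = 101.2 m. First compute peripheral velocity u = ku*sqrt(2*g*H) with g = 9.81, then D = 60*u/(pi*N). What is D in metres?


u = 0.98 * sqrt(2*9.81*101.2) = 43.6683 m/s
D = 60 * 43.6683 / (pi * 473) = 1.7632 m


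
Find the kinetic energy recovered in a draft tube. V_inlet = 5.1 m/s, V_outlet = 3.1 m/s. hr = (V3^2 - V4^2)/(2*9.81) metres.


hr = (5.1^2 - 3.1^2) / (2*9.81) = 0.8359 m


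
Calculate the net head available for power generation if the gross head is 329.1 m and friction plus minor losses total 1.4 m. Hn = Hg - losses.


Hn = 329.1 - 1.4 = 327.7000 m


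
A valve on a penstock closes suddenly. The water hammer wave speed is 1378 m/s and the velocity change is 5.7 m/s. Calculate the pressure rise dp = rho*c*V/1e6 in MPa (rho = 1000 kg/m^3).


dp = 1000 * 1378 * 5.7 / 1e6 = 7.8546 MPa


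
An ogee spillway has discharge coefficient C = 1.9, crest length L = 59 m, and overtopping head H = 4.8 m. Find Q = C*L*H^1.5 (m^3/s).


Q = 1.9 * 59 * 4.8^1.5 = 1178.8742 m^3/s


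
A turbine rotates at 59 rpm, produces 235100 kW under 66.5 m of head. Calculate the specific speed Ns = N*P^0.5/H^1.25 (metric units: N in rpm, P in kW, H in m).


Ns = 59 * 235100^0.5 / 66.5^1.25 = 150.6438


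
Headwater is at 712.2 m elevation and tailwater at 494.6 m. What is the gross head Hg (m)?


Hg = 712.2 - 494.6 = 217.6000 m


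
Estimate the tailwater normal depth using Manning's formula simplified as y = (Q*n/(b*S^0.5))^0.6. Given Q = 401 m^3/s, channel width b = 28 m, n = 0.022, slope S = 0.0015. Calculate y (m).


y = (401 * 0.022 / (28 * 0.0015^0.5))^0.6 = 3.5174 m


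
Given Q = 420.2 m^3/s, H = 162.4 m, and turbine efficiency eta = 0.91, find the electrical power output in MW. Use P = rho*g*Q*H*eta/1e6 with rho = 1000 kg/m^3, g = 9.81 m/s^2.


P = 1000 * 9.81 * 420.2 * 162.4 * 0.91 / 1e6 = 609.1896 MW


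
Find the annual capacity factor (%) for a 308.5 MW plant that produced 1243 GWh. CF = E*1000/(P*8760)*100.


CF = 1243 * 1000 / (308.5 * 8760) * 100 = 45.9951 %


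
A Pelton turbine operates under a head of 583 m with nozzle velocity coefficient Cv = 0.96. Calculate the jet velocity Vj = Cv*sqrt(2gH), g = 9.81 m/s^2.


Vj = 0.96 * sqrt(2*9.81*583) = 102.6727 m/s


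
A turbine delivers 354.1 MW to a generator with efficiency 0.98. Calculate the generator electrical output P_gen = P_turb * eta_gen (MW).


P_gen = 354.1 * 0.98 = 347.0180 MW


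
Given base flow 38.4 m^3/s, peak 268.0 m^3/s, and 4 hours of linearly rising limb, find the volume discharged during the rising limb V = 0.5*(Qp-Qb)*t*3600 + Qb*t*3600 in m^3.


V = 0.5*(268.0 - 38.4)*4*3600 + 38.4*4*3600 = 2.2061e+06 m^3


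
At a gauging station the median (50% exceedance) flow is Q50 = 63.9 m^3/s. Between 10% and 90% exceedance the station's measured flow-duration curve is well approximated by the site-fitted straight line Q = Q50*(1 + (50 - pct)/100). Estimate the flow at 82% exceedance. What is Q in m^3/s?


Q = 63.9 * (1 + (50 - 82)/100) = 43.4520 m^3/s


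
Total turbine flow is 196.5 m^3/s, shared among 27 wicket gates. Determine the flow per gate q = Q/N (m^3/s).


q = 196.5 / 27 = 7.2778 m^3/s


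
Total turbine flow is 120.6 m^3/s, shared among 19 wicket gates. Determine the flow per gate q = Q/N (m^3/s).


q = 120.6 / 19 = 6.3474 m^3/s


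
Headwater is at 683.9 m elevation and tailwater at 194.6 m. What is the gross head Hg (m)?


Hg = 683.9 - 194.6 = 489.3000 m


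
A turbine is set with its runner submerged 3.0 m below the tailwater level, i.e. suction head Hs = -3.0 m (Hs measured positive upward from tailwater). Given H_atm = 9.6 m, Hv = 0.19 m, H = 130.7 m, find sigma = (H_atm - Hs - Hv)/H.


sigma = (9.6 - (-3.0) - 0.19) / 130.7 = 0.0950


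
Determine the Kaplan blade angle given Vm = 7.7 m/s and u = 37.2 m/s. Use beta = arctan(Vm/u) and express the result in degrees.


beta = arctan(7.7 / 37.2) = 11.6945 degrees


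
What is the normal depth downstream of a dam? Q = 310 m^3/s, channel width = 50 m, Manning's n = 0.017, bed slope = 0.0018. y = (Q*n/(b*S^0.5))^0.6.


y = (310 * 0.017 / (50 * 0.0018^0.5))^0.6 = 1.7263 m


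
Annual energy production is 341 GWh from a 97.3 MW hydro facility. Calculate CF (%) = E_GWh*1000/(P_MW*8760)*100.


CF = 341 * 1000 / (97.3 * 8760) * 100 = 40.0071 %


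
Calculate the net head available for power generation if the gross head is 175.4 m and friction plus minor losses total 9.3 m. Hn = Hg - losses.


Hn = 175.4 - 9.3 = 166.1000 m


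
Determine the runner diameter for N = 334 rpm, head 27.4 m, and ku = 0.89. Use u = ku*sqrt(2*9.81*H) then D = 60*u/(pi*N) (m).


u = 0.89 * sqrt(2*9.81*27.4) = 20.6355 m/s
D = 60 * 20.6355 / (pi * 334) = 1.1800 m


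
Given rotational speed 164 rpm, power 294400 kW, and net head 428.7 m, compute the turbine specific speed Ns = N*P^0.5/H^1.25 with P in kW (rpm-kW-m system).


Ns = 164 * 294400^0.5 / 428.7^1.25 = 45.6164


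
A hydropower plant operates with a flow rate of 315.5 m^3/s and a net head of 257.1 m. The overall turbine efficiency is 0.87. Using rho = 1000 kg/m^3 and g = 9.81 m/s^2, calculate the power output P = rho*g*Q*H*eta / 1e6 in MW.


P = 1000 * 9.81 * 315.5 * 257.1 * 0.87 / 1e6 = 692.2926 MW


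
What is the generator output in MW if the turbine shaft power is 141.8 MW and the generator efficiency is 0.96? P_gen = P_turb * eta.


P_gen = 141.8 * 0.96 = 136.1280 MW


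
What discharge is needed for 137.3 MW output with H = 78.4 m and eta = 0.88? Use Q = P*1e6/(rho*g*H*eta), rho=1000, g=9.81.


Q = 137.3 * 1e6 / (1000 * 9.81 * 78.4 * 0.88) = 202.8630 m^3/s


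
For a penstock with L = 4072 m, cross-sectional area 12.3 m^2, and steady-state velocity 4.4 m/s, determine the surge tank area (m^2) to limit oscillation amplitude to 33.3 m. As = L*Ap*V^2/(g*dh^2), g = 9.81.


As = 4072 * 12.3 * 4.4^2 / (9.81 * 33.3^2) = 89.1376 m^2


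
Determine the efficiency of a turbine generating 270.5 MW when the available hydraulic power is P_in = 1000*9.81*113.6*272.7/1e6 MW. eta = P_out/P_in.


P_in = 1000 * 9.81 * 113.6 * 272.7 / 1e6 = 303.9012 MW
eta = 270.5 / 303.9012 = 0.8901


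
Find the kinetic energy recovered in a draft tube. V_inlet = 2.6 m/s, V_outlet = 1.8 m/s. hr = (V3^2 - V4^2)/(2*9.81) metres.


hr = (2.6^2 - 1.8^2) / (2*9.81) = 0.1794 m


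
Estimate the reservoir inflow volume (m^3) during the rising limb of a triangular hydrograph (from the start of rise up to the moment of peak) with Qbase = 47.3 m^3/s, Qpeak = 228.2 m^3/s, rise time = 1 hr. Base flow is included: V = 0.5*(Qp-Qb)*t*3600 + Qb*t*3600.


V = 0.5*(228.2 - 47.3)*1*3600 + 47.3*1*3600 = 495900.0000 m^3


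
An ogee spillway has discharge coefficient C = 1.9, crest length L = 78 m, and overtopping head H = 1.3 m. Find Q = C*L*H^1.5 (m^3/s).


Q = 1.9 * 78 * 1.3^1.5 = 219.6662 m^3/s


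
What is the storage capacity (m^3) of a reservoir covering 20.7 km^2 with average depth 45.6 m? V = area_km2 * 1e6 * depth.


V = 20.7 * 1e6 * 45.6 = 9.4392e+08 m^3


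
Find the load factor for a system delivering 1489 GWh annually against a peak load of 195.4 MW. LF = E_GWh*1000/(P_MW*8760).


LF = 1489 * 1000 / (195.4 * 8760) = 0.8699


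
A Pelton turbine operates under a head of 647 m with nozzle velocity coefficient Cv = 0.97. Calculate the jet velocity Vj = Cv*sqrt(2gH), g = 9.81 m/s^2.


Vj = 0.97 * sqrt(2*9.81*647) = 109.2882 m/s


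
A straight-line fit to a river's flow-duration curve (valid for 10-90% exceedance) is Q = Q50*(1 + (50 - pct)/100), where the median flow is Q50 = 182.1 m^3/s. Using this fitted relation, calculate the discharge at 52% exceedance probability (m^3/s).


Q = 182.1 * (1 + (50 - 52)/100) = 178.4580 m^3/s


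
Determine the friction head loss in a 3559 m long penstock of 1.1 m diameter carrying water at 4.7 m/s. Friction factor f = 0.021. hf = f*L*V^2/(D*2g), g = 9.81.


hf = 0.021 * 3559 * 4.7^2 / (1.1 * 2 * 9.81) = 76.4982 m


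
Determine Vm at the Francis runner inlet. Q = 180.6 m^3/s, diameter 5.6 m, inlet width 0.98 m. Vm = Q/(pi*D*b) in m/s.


Vm = 180.6 / (pi * 5.6 * 0.98) = 10.4750 m/s


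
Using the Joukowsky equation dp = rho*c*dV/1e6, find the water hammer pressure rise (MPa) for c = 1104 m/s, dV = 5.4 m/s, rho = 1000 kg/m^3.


dp = 1000 * 1104 * 5.4 / 1e6 = 5.9616 MPa


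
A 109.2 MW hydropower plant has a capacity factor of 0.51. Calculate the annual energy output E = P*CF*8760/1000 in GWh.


E = 109.2 * 0.51 * 8760 / 1000 = 487.8619 GWh
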